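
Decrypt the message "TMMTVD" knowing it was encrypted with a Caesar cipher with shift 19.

Step 1: Reverse the shift by subtracting 19 from each letter position.
  T (position 19) -> position (19-19) mod 26 = 0 -> A
  M (position 12) -> position (12-19) mod 26 = 19 -> T
  M (position 12) -> position (12-19) mod 26 = 19 -> T
  T (position 19) -> position (19-19) mod 26 = 0 -> A
  V (position 21) -> position (21-19) mod 26 = 2 -> C
  D (position 3) -> position (3-19) mod 26 = 10 -> K
Decrypted message: ATTACK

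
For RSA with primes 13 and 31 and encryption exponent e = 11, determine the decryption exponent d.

Step 1: n = 13 * 31 = 403.
Step 2: phi(n) = 12 * 30 = 360.
Step 3: Find d such that 11 * d = 1 (mod 360).
Step 4: d = 11^(-1) mod 360 = 131.
Verification: 11 * 131 = 1441 = 4 * 360 + 1.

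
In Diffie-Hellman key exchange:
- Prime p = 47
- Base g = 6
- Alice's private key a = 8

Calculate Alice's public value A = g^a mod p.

Step 1: A = g^a mod p = 6^8 mod 47.
  6^1 mod 47 = 6
  6^2 mod 47 = (6 * 6) mod 47 = 36
  6^3 mod 47 = (36 * 6) mod 47 = 28
  6^4 mod 47 = (28 * 6) mod 47 = 27
  6^5 mod 47 = (27 * 6) mod 47 = 21
  6^6 mod 47 = (21 * 6) mod 47 = 32
  6^7 mod 47 = (32 * 6) mod 47 = 4
  6^8 mod 47 = (4 * 6) mod 47 = 24
Result: A = 24.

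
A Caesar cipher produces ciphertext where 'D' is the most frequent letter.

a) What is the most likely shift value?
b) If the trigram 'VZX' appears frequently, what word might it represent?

Step 1: In English, 'E' is the most frequent letter (12.7%).
Step 2: The most frequent ciphertext letter is 'D' (position 3).
Step 3: Shift = (3 - 4) mod 26 = 25.
Step 4: Decrypt 'VZX' by shifting back 25:
  V -> W
  Z -> A
  X -> Y
Step 5: 'VZX' decrypts to 'WAY'.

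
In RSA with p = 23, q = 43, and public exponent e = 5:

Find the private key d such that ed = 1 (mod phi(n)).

Step 1: n = 23 * 43 = 989.
Step 2: phi(n) = 22 * 42 = 924.
Step 3: Find d such that 5 * d = 1 (mod 924).
Step 4: d = 5^(-1) mod 924 = 185.
Verification: 5 * 185 = 925 = 1 * 924 + 1.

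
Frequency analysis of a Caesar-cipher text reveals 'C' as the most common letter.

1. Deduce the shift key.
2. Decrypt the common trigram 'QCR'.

Step 1: In English, 'E' is the most frequent letter (12.7%).
Step 2: The most frequent ciphertext letter is 'C' (position 2).
Step 3: Shift = (2 - 4) mod 26 = 24.
Step 4: Decrypt 'QCR' by shifting back 24:
  Q -> S
  C -> E
  R -> T
Step 5: 'QCR' decrypts to 'SET'.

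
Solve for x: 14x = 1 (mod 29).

Step 1: We need x such that 14 * x = 1 (mod 29).
Step 2: Using the extended Euclidean algorithm or trial:
  14 * 27 = 378 = 13 * 29 + 1.
Step 3: Since 378 mod 29 = 1, the inverse is x = 27.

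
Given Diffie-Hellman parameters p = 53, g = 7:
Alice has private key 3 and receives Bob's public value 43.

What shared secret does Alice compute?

Step 1: s = B^a mod p = 43^3 mod 53.
  43^1 mod 53 = 43
  43^2 mod 53 = (43 * 43) mod 53 = 47
  43^3 mod 53 = (47 * 43) mod 53 = 7
Result: shared secret = 7.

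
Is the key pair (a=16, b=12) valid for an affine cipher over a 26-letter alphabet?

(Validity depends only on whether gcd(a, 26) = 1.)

Step 1: Compute gcd(16, 26).
Step 2: gcd(16, 26) = 2.
Since gcd = 2 != 1, 16 shares a common factor with 26, so it cannot be used.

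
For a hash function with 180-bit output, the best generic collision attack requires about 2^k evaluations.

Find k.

Step 1: The hash has a 180-bit output.
Step 2: Collision resistance means it should be infeasible to find any x != y with h(x) = h(y).
By the birthday bound, a generic collision search succeeds after about sqrt(2^180) = 2^(180/2) = 2^90 evaluations.
Step 3: Security level = 90 bits.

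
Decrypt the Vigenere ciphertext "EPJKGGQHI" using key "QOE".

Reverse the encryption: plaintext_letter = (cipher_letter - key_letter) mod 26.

Step 1: Extend key: QOEQOEQOE
Step 2: Decrypt each letter (c - k) mod 26:
  E(4) - Q(16) = (4-16) mod 26 = 14 = O
  P(15) - O(14) = (15-14) mod 26 = 1 = B
  J(9) - E(4) = (9-4) mod 26 = 5 = F
  K(10) - Q(16) = (10-16) mod 26 = 20 = U
  G(6) - O(14) = (6-14) mod 26 = 18 = S
  G(6) - E(4) = (6-4) mod 26 = 2 = C
  Q(16) - Q(16) = (16-16) mod 26 = 0 = A
  H(7) - O(14) = (7-14) mod 26 = 19 = T
  I(8) - E(4) = (8-4) mod 26 = 4 = E
Plaintext: OBFUSCATE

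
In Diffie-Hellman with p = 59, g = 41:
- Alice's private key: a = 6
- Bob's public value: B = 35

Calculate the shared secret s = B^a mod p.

Step 1: s = B^a mod p = 35^6 mod 59.
  35^1 mod 59 = 35
  35^2 mod 59 = (35 * 35) mod 59 = 45
  35^3 mod 59 = (45 * 35) mod 59 = 41
  35^4 mod 59 = (41 * 35) mod 59 = 19
  35^5 mod 59 = (19 * 35) mod 59 = 16
  35^6 mod 59 = (16 * 35) mod 59 = 29
Result: shared secret = 29.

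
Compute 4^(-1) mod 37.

Step 1: We need x such that 4 * x = 1 (mod 37).
Step 2: Using the extended Euclidean algorithm or trial:
  4 * 28 = 112 = 3 * 37 + 1.
Step 3: Since 112 mod 37 = 1, the inverse is x = 28.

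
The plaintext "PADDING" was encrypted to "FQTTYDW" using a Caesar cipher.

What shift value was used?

Step 1: Compare first letters: P (position 15) -> F (position 5).
Step 2: Shift = (5 - 15) mod 26 = 16.
The shift value is 16.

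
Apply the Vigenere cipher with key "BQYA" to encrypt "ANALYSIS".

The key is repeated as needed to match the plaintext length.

Step 1: Repeat key to match plaintext length:
  Plaintext: ANALYSIS
  Key:       BQYABQYA
Step 2: Encrypt each letter:
  A(0) + B(1) = (0+1) mod 26 = 1 = B
  N(13) + Q(16) = (13+16) mod 26 = 3 = D
  A(0) + Y(24) = (0+24) mod 26 = 24 = Y
  L(11) + A(0) = (11+0) mod 26 = 11 = L
  Y(24) + B(1) = (24+1) mod 26 = 25 = Z
  S(18) + Q(16) = (18+16) mod 26 = 8 = I
  I(8) + Y(24) = (8+24) mod 26 = 6 = G
  S(18) + A(0) = (18+0) mod 26 = 18 = S
Ciphertext: BDYLZIGS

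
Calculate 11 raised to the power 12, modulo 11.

Step 1: Compute 11^12 mod 11 step by step, reducing modulo 11 at each step.
  11^1 mod 11 = 0
  11^2 mod 11 = (0 * 11) mod 11 = 0
  11^3 mod 11 = (0 * 11) mod 11 = 0
  11^4 mod 11 = (0 * 11) mod 11 = 0
  11^5 mod 11 = (0 * 11) mod 11 = 0
  11^6 mod 11 = (0 * 11) mod 11 = 0
  11^7 mod 11 = (0 * 11) mod 11 = 0
  11^8 mod 11 = (0 * 11) mod 11 = 0
  11^9 mod 11 = (0 * 11) mod 11 = 0
  11^10 mod 11 = (0 * 11) mod 11 = 0
  11^11 mod 11 = (0 * 11) mod 11 = 0
  11^12 mod 11 = (0 * 11) mod 11 = 0
Step 2: Result = 0.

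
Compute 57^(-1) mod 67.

Step 1: We need x such that 57 * x = 1 (mod 67).
Step 2: Using the extended Euclidean algorithm or trial:
  57 * 20 = 1140 = 17 * 67 + 1.
Step 3: Since 1140 mod 67 = 1, the inverse is x = 20.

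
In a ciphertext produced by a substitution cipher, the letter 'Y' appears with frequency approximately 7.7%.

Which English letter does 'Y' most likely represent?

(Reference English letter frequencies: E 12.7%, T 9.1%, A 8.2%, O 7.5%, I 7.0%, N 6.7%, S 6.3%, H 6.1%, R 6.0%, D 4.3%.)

Step 1: The observed frequency is 7.7%.
Step 2: Compare with English frequencies:
  E: 12.7% (difference: 5.0%)
  T: 9.1% (difference: 1.4%)
  A: 8.2% (difference: 0.5%)
  O: 7.5% (difference: 0.2%) <-- closest
  I: 7.0% (difference: 0.7%)
  N: 6.7% (difference: 1.0%)
  S: 6.3% (difference: 1.4%)
  H: 6.1% (difference: 1.6%)
  R: 6.0% (difference: 1.7%)
  D: 4.3% (difference: 3.4%)
Step 3: 'Y' most likely represents 'O' (frequency 7.5%).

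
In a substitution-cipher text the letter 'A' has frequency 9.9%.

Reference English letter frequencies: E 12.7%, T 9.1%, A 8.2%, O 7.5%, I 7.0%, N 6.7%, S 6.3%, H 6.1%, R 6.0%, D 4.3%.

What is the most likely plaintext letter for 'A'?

Step 1: The observed frequency is 9.9%.
Step 2: Compare with English frequencies:
  E: 12.7% (difference: 2.8%)
  T: 9.1% (difference: 0.8%) <-- closest
  A: 8.2% (difference: 1.7%)
  O: 7.5% (difference: 2.4%)
  I: 7.0% (difference: 2.9%)
  N: 6.7% (difference: 3.2%)
  S: 6.3% (difference: 3.6%)
  H: 6.1% (difference: 3.8%)
  R: 6.0% (difference: 3.9%)
  D: 4.3% (difference: 5.6%)
Step 3: 'A' most likely represents 'T' (frequency 9.1%).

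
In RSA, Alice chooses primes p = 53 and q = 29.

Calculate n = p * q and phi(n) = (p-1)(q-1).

Step 1: n = p * q = 53 * 29 = 1537.
Step 2: phi(n) = (p-1)(q-1) = 52 * 28 = 1456.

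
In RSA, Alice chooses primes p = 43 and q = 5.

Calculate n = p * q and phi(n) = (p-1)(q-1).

Step 1: n = p * q = 43 * 5 = 215.
Step 2: phi(n) = (p-1)(q-1) = 42 * 4 = 168.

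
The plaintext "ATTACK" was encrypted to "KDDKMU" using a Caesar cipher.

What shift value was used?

Step 1: Compare first letters: A (position 0) -> K (position 10).
Step 2: Shift = (10 - 0) mod 26 = 10.
The shift value is 10.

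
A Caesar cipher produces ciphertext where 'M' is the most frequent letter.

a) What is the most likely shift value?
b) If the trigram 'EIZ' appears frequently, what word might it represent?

Step 1: In English, 'E' is the most frequent letter (12.7%).
Step 2: The most frequent ciphertext letter is 'M' (position 12).
Step 3: Shift = (12 - 4) mod 26 = 8.
Step 4: Decrypt 'EIZ' by shifting back 8:
  E -> W
  I -> A
  Z -> R
Step 5: 'EIZ' decrypts to 'WAR'.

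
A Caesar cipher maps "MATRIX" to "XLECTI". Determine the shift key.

Step 1: Compare first letters: M (position 12) -> X (position 23).
Step 2: Shift = (23 - 12) mod 26 = 11.
The shift value is 11.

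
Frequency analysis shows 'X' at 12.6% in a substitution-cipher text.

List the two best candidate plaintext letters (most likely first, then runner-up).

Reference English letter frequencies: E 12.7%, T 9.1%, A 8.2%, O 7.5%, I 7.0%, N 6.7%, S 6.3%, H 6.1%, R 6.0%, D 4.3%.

Step 1: Observed frequency of 'X' is 12.6%.
Step 2: Compute distances to each reference frequency and sort:
  E (12.7%): difference = 0.1% <-- BEST
  T (9.1%): difference = 3.5% <-- RUNNER-UP
  A (8.2%): difference = 4.4%
  O (7.5%): difference = 5.1%
  I (7.0%): difference = 5.6%
Step 3: Most likely is 'E' (12.7%, diff 0.1%); second most likely is 'T' (9.1%, diff 3.5%).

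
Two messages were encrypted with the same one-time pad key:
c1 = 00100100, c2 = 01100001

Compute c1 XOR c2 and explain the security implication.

Step 1: c1 XOR c2 = (m1 XOR k) XOR (m2 XOR k).
Step 2: By XOR associativity/commutativity: = m1 XOR m2 XOR k XOR k = m1 XOR m2.
Step 3: 00100100 XOR 01100001 = 01000101 = 69.
Step 4: The key cancels out! An attacker learns m1 XOR m2 = 69, revealing the relationship between plaintexts.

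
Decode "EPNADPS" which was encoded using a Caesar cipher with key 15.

Step 1: Reverse the shift by subtracting 15 from each letter position.
  E (position 4) -> position (4-15) mod 26 = 15 -> P
  P (position 15) -> position (15-15) mod 26 = 0 -> A
  N (position 13) -> position (13-15) mod 26 = 24 -> Y
  A (position 0) -> position (0-15) mod 26 = 11 -> L
  D (position 3) -> position (3-15) mod 26 = 14 -> O
  P (position 15) -> position (15-15) mod 26 = 0 -> A
  S (position 18) -> position (18-15) mod 26 = 3 -> D
Decrypted message: PAYLOAD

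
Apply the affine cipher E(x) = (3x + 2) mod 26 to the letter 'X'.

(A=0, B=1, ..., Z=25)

Step 1: Convert 'X' to number: x = 23.
Step 2: E(23) = (3 * 23 + 2) mod 26 = 71 mod 26 = 19.
Step 3: Convert 19 back to letter: T.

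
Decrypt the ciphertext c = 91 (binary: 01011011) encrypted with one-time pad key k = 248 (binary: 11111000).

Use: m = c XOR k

Step 1: XOR ciphertext with key:
  Ciphertext: 01011011
  Key:        11111000
  XOR:        10100011
Step 2: Plaintext = 10100011 = 163 in decimal.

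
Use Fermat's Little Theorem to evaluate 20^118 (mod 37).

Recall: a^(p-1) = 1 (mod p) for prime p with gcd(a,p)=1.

Step 1: Since 37 is prime, by Fermat's Little Theorem: 20^36 = 1 (mod 37).
Step 2: Reduce exponent: 118 mod 36 = 10.
Step 3: So 20^118 = 20^10 (mod 37).
Step 4: 20^10 mod 37 = 28.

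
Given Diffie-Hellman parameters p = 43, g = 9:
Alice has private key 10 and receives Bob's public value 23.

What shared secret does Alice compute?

Step 1: s = B^a mod p = 23^10 mod 43.
  23^1 mod 43 = 23
  23^2 mod 43 = (23 * 23) mod 43 = 13
  23^3 mod 43 = (13 * 23) mod 43 = 41
  23^4 mod 43 = (41 * 23) mod 43 = 40
  23^5 mod 43 = (40 * 23) mod 43 = 17
  23^6 mod 43 = (17 * 23) mod 43 = 4
  23^7 mod 43 = (4 * 23) mod 43 = 6
  23^8 mod 43 = (6 * 23) mod 43 = 9
  23^9 mod 43 = (9 * 23) mod 43 = 35
  23^10 mod 43 = (35 * 23) mod 43 = 31
Result: shared secret = 31.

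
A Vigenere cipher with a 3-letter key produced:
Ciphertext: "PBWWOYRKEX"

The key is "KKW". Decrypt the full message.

Step 1: Key 'KKW' has length 3. Extended key: KKWKKWKKWK
Step 2: Decrypt each position:
  P(15) - K(10) = 5 = F
  B(1) - K(10) = 17 = R
  W(22) - W(22) = 0 = A
  W(22) - K(10) = 12 = M
  O(14) - K(10) = 4 = E
  Y(24) - W(22) = 2 = C
  R(17) - K(10) = 7 = H
  K(10) - K(10) = 0 = A
  E(4) - W(22) = 8 = I
  X(23) - K(10) = 13 = N
Plaintext: FRAMECHAIN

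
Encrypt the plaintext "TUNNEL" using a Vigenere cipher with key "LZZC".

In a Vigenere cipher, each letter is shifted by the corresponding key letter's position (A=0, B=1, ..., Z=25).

Step 1: Repeat key to match plaintext length:
  Plaintext: TUNNEL
  Key:       LZZCLZ
Step 2: Encrypt each letter:
  T(19) + L(11) = (19+11) mod 26 = 4 = E
  U(20) + Z(25) = (20+25) mod 26 = 19 = T
  N(13) + Z(25) = (13+25) mod 26 = 12 = M
  N(13) + C(2) = (13+2) mod 26 = 15 = P
  E(4) + L(11) = (4+11) mod 26 = 15 = P
  L(11) + Z(25) = (11+25) mod 26 = 10 = K
Ciphertext: ETMPPK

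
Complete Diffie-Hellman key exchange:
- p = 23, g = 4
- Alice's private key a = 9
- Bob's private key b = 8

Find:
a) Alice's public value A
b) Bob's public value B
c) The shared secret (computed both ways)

Step 1: A = g^a mod p = 4^9 mod 23 = 13.
Step 2: B = g^b mod p = 4^8 mod 23 = 9.
Step 3: Alice computes s = B^a mod p = 9^9 mod 23 = 2.
Step 4: Bob computes s = A^b mod p = 13^8 mod 23 = 2.
Both sides agree: shared secret = 2.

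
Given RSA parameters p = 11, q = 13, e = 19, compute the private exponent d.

Step 1: n = 11 * 13 = 143.
Step 2: phi(n) = 10 * 12 = 120.
Step 3: Find d such that 19 * d = 1 (mod 120).
Step 4: d = 19^(-1) mod 120 = 19.
Verification: 19 * 19 = 361 = 3 * 120 + 1.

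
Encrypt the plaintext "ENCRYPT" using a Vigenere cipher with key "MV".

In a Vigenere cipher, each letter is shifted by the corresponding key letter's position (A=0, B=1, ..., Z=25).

Step 1: Repeat key to match plaintext length:
  Plaintext: ENCRYPT
  Key:       MVMVMVM
Step 2: Encrypt each letter:
  E(4) + M(12) = (4+12) mod 26 = 16 = Q
  N(13) + V(21) = (13+21) mod 26 = 8 = I
  C(2) + M(12) = (2+12) mod 26 = 14 = O
  R(17) + V(21) = (17+21) mod 26 = 12 = M
  Y(24) + M(12) = (24+12) mod 26 = 10 = K
  P(15) + V(21) = (15+21) mod 26 = 10 = K
  T(19) + M(12) = (19+12) mod 26 = 5 = F
Ciphertext: QIOMKKF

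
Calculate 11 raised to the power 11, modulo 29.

Step 1: Compute 11^11 mod 29 step by step, reducing modulo 29 at each step.
  11^1 mod 29 = 11
  11^2 mod 29 = (11 * 11) mod 29 = 5
  11^3 mod 29 = (5 * 11) mod 29 = 26
  11^4 mod 29 = (26 * 11) mod 29 = 25
  11^5 mod 29 = (25 * 11) mod 29 = 14
  11^6 mod 29 = (14 * 11) mod 29 = 9
  11^7 mod 29 = (9 * 11) mod 29 = 12
  11^8 mod 29 = (12 * 11) mod 29 = 16
  11^9 mod 29 = (16 * 11) mod 29 = 2
  11^10 mod 29 = (2 * 11) mod 29 = 22
  11^11 mod 29 = (22 * 11) mod 29 = 10
Step 2: Result = 10.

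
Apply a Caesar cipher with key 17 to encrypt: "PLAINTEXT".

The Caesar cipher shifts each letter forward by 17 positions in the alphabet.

Step 1: For each letter, shift forward by 17 positions (mod 26).
  P (position 15) -> position (15+17) mod 26 = 6 -> G
  L (position 11) -> position (11+17) mod 26 = 2 -> C
  A (position 0) -> position (0+17) mod 26 = 17 -> R
  I (position 8) -> position (8+17) mod 26 = 25 -> Z
  N (position 13) -> position (13+17) mod 26 = 4 -> E
  T (position 19) -> position (19+17) mod 26 = 10 -> K
  E (position 4) -> position (4+17) mod 26 = 21 -> V
  X (position 23) -> position (23+17) mod 26 = 14 -> O
  T (position 19) -> position (19+17) mod 26 = 10 -> K
Result: GCRZEKVOK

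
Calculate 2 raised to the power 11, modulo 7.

Step 1: Compute 2^11 mod 7 step by step, reducing modulo 7 at each step.
  2^1 mod 7 = 2
  2^2 mod 7 = (2 * 2) mod 7 = 4
  2^3 mod 7 = (4 * 2) mod 7 = 1
  2^4 mod 7 = (1 * 2) mod 7 = 2
  2^5 mod 7 = (2 * 2) mod 7 = 4
  2^6 mod 7 = (4 * 2) mod 7 = 1
  2^7 mod 7 = (1 * 2) mod 7 = 2
  2^8 mod 7 = (2 * 2) mod 7 = 4
  2^9 mod 7 = (4 * 2) mod 7 = 1
  2^10 mod 7 = (1 * 2) mod 7 = 2
  2^11 mod 7 = (2 * 2) mod 7 = 4
Step 2: Result = 4.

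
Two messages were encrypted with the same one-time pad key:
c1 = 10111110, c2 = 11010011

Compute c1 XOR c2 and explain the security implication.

Step 1: c1 XOR c2 = (m1 XOR k) XOR (m2 XOR k).
Step 2: By XOR associativity/commutativity: = m1 XOR m2 XOR k XOR k = m1 XOR m2.
Step 3: 10111110 XOR 11010011 = 01101101 = 109.
Step 4: The key cancels out! An attacker learns m1 XOR m2 = 109, revealing the relationship between plaintexts.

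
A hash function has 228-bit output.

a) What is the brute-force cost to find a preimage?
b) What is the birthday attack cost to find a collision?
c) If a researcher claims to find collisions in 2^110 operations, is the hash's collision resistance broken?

Step 1: Preimage resistance requires brute-force of 2^228 operations.
Step 2: Collision resistance (birthday bound) = 2^(228/2) = 2^114.
Step 3: The claimed attack costs 2^110 operations.
Step 4: Since 2^110 < 2^114, the claimed attack beats the generic birthday bound, so collision resistance is broken.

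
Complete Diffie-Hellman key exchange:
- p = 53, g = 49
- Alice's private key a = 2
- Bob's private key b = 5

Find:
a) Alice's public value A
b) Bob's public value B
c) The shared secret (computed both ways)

Step 1: A = g^a mod p = 49^2 mod 53 = 16.
Step 2: B = g^b mod p = 49^5 mod 53 = 36.
Step 3: Alice computes s = B^a mod p = 36^2 mod 53 = 24.
Step 4: Bob computes s = A^b mod p = 16^5 mod 53 = 24.
Both sides agree: shared secret = 24.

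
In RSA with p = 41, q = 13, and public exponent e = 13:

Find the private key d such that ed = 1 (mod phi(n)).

Step 1: n = 41 * 13 = 533.
Step 2: phi(n) = 40 * 12 = 480.
Step 3: Find d such that 13 * d = 1 (mod 480).
Step 4: d = 13^(-1) mod 480 = 37.
Verification: 13 * 37 = 481 = 1 * 480 + 1.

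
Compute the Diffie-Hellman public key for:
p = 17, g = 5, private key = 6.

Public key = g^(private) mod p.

Step 1: A = g^a mod p = 5^6 mod 17.
  5^1 mod 17 = 5
  5^2 mod 17 = (5 * 5) mod 17 = 8
  5^3 mod 17 = (8 * 5) mod 17 = 6
  5^4 mod 17 = (6 * 5) mod 17 = 13
  5^5 mod 17 = (13 * 5) mod 17 = 14
  5^6 mod 17 = (14 * 5) mod 17 = 2
Result: A = 2.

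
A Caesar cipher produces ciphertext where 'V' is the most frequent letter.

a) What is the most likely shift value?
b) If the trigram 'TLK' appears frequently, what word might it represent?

Step 1: In English, 'E' is the most frequent letter (12.7%).
Step 2: The most frequent ciphertext letter is 'V' (position 21).
Step 3: Shift = (21 - 4) mod 26 = 17.
Step 4: Decrypt 'TLK' by shifting back 17:
  T -> C
  L -> U
  K -> T
Step 5: 'TLK' decrypts to 'CUT'.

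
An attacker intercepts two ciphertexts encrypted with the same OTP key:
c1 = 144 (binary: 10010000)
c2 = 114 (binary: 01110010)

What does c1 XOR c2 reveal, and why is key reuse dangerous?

Step 1: c1 XOR c2 = (m1 XOR k) XOR (m2 XOR k).
Step 2: By XOR associativity/commutativity: = m1 XOR m2 XOR k XOR k = m1 XOR m2.
Step 3: 10010000 XOR 01110010 = 11100010 = 226.
Step 4: The key cancels out! An attacker learns m1 XOR m2 = 226, revealing the relationship between plaintexts.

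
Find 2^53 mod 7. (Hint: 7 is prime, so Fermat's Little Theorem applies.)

Step 1: Since 7 is prime, by Fermat's Little Theorem: 2^6 = 1 (mod 7).
Step 2: Reduce exponent: 53 mod 6 = 5.
Step 3: So 2^53 = 2^5 (mod 7).
Step 4: 2^5 mod 7 = 4.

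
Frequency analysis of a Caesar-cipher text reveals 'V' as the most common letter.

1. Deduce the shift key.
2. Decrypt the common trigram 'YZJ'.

Step 1: In English, 'E' is the most frequent letter (12.7%).
Step 2: The most frequent ciphertext letter is 'V' (position 21).
Step 3: Shift = (21 - 4) mod 26 = 17.
Step 4: Decrypt 'YZJ' by shifting back 17:
  Y -> H
  Z -> I
  J -> S
Step 5: 'YZJ' decrypts to 'HIS'.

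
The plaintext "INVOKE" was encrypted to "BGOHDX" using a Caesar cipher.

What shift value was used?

Step 1: Compare first letters: I (position 8) -> B (position 1).
Step 2: Shift = (1 - 8) mod 26 = 19.
The shift value is 19.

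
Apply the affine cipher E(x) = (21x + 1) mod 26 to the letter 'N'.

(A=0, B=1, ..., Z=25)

Step 1: Convert 'N' to number: x = 13.
Step 2: E(13) = (21 * 13 + 1) mod 26 = 274 mod 26 = 14.
Step 3: Convert 14 back to letter: O.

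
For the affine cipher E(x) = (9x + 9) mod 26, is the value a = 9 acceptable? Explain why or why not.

Step 1: Compute gcd(9, 26).
Step 2: gcd(9, 26) = 1.
Since gcd = 1, 9 is coprime with 26, so it is a valid key.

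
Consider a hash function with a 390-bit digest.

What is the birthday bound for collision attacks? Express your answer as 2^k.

Step 1: The birthday paradox gives collision probability ~50% after sqrt(2^n) = 2^(n/2) hashes.
Step 2: For 390-bit output: 2^(390/2) = 2^195.
Step 3: Approximately 2^195 hash computations needed.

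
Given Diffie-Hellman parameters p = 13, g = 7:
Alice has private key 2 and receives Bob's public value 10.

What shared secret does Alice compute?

Step 1: s = B^a mod p = 10^2 mod 13.
  10^1 mod 13 = 10
  10^2 mod 13 = (10 * 10) mod 13 = 9
Result: shared secret = 9.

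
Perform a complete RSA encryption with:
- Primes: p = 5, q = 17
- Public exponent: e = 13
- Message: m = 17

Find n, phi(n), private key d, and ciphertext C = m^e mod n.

Step 1: n = 5 * 17 = 85.
Step 2: phi(n) = (5-1)(17-1) = 4 * 16 = 64.
Step 3: Find d = 13^(-1) mod 64 = 5.
  Verify: 13 * 5 = 65 = 1 (mod 64).
Step 4: C = 17^13 mod 85 = 17.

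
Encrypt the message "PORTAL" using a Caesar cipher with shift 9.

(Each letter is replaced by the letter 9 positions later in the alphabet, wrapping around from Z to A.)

Step 1: For each letter, shift forward by 9 positions (mod 26).
  P (position 15) -> position (15+9) mod 26 = 24 -> Y
  O (position 14) -> position (14+9) mod 26 = 23 -> X
  R (position 17) -> position (17+9) mod 26 = 0 -> A
  T (position 19) -> position (19+9) mod 26 = 2 -> C
  A (position 0) -> position (0+9) mod 26 = 9 -> J
  L (position 11) -> position (11+9) mod 26 = 20 -> U
Result: YXACJU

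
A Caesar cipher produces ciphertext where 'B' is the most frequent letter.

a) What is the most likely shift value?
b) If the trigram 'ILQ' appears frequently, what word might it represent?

Step 1: In English, 'E' is the most frequent letter (12.7%).
Step 2: The most frequent ciphertext letter is 'B' (position 1).
Step 3: Shift = (1 - 4) mod 26 = 23.
Step 4: Decrypt 'ILQ' by shifting back 23:
  I -> L
  L -> O
  Q -> T
Step 5: 'ILQ' decrypts to 'LOT'.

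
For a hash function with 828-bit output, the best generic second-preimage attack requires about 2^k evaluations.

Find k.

Step 1: The hash has a 828-bit output.
Step 2: Second-preimage resistance means: given a specific input x, it should be infeasible to find a different y with h(y) = h(x).
With a 828-bit output, a generic search for a second preimage costs about 2^828 evaluations (each trial matches the fixed target with probability 2^-828).
Step 3: Security level = 828 bits.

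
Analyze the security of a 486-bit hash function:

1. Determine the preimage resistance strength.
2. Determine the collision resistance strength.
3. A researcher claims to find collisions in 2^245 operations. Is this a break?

Step 1: Preimage resistance requires brute-force of 2^486 operations.
Step 2: Collision resistance (birthday bound) = 2^(486/2) = 2^243.
Step 3: The claimed attack costs 2^245 operations.
Step 4: Since 2^245 >= 2^243, the claimed attack is no faster than the generic birthday attack, so this does not break collision resistance.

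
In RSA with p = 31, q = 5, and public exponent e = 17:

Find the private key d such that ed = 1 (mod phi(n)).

Step 1: n = 31 * 5 = 155.
Step 2: phi(n) = 30 * 4 = 120.
Step 3: Find d such that 17 * d = 1 (mod 120).
Step 4: d = 17^(-1) mod 120 = 113.
Verification: 17 * 113 = 1921 = 16 * 120 + 1.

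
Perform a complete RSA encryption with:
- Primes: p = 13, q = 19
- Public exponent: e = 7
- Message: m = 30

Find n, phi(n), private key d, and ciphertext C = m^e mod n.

Step 1: n = 13 * 19 = 247.
Step 2: phi(n) = (13-1)(19-1) = 12 * 18 = 216.
Step 3: Find d = 7^(-1) mod 216 = 31.
  Verify: 7 * 31 = 217 = 1 (mod 216).
Step 4: C = 30^7 mod 247 = 30.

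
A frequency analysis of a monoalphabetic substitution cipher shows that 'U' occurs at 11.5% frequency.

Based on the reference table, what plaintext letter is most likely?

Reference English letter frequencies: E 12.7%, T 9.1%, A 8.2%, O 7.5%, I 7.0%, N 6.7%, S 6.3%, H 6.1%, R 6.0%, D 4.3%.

Step 1: The observed frequency is 11.5%.
Step 2: Compare with English frequencies:
  E: 12.7% (difference: 1.2%) <-- closest
  T: 9.1% (difference: 2.4%)
  A: 8.2% (difference: 3.3%)
  O: 7.5% (difference: 4.0%)
  I: 7.0% (difference: 4.5%)
  N: 6.7% (difference: 4.8%)
  S: 6.3% (difference: 5.2%)
  H: 6.1% (difference: 5.4%)
  R: 6.0% (difference: 5.5%)
  D: 4.3% (difference: 7.2%)
Step 3: 'U' most likely represents 'E' (frequency 12.7%).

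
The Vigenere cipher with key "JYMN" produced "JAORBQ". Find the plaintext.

Step 1: Extend key: JYMNJY
Step 2: Decrypt each letter (c - k) mod 26:
  J(9) - J(9) = (9-9) mod 26 = 0 = A
  A(0) - Y(24) = (0-24) mod 26 = 2 = C
  O(14) - M(12) = (14-12) mod 26 = 2 = C
  R(17) - N(13) = (17-13) mod 26 = 4 = E
  B(1) - J(9) = (1-9) mod 26 = 18 = S
  Q(16) - Y(24) = (16-24) mod 26 = 18 = S
Plaintext: ACCESS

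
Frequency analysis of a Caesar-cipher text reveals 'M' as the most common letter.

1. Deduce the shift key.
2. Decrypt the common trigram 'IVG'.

Step 1: In English, 'E' is the most frequent letter (12.7%).
Step 2: The most frequent ciphertext letter is 'M' (position 12).
Step 3: Shift = (12 - 4) mod 26 = 8.
Step 4: Decrypt 'IVG' by shifting back 8:
  I -> A
  V -> N
  G -> Y
Step 5: 'IVG' decrypts to 'ANY'.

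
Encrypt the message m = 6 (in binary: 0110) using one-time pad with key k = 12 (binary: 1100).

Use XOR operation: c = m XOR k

Step 1: Write out the XOR operation bit by bit:
  Message: 0110
  Key:     1100
  XOR:     1010
Step 2: Convert to decimal: 1010 = 10.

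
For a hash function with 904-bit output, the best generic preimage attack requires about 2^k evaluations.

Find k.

Step 1: The hash has a 904-bit output.
Step 2: Preimage resistance means: given a digest h(x), it should be infeasible to find any input that hashes to it.
With a 904-bit output there are 2^904 possible digests, so a generic brute-force preimage search costs about 2^904 evaluations.
Step 3: Security level = 904 bits.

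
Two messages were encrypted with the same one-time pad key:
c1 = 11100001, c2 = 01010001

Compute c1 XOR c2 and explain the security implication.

Step 1: c1 XOR c2 = (m1 XOR k) XOR (m2 XOR k).
Step 2: By XOR associativity/commutativity: = m1 XOR m2 XOR k XOR k = m1 XOR m2.
Step 3: 11100001 XOR 01010001 = 10110000 = 176.
Step 4: The key cancels out! An attacker learns m1 XOR m2 = 176, revealing the relationship between plaintexts.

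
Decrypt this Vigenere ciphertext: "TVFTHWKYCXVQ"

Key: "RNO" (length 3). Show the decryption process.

Step 1: Key 'RNO' has length 3. Extended key: RNORNORNORNO
Step 2: Decrypt each position:
  T(19) - R(17) = 2 = C
  V(21) - N(13) = 8 = I
  F(5) - O(14) = 17 = R
  T(19) - R(17) = 2 = C
  H(7) - N(13) = 20 = U
  W(22) - O(14) = 8 = I
  K(10) - R(17) = 19 = T
  Y(24) - N(13) = 11 = L
  C(2) - O(14) = 14 = O
  X(23) - R(17) = 6 = G
  V(21) - N(13) = 8 = I
  Q(16) - O(14) = 2 = C
Plaintext: CIRCUITLOGIC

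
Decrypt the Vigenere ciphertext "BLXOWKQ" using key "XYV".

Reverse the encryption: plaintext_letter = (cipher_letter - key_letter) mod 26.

Step 1: Extend key: XYVXYVX
Step 2: Decrypt each letter (c - k) mod 26:
  B(1) - X(23) = (1-23) mod 26 = 4 = E
  L(11) - Y(24) = (11-24) mod 26 = 13 = N
  X(23) - V(21) = (23-21) mod 26 = 2 = C
  O(14) - X(23) = (14-23) mod 26 = 17 = R
  W(22) - Y(24) = (22-24) mod 26 = 24 = Y
  K(10) - V(21) = (10-21) mod 26 = 15 = P
  Q(16) - X(23) = (16-23) mod 26 = 19 = T
Plaintext: ENCRYPT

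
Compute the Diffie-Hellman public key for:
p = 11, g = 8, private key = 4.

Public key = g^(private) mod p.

Step 1: A = g^a mod p = 8^4 mod 11.
  8^1 mod 11 = 8
  8^2 mod 11 = (8 * 8) mod 11 = 9
  8^3 mod 11 = (9 * 8) mod 11 = 6
  8^4 mod 11 = (6 * 8) mod 11 = 4
Result: A = 4.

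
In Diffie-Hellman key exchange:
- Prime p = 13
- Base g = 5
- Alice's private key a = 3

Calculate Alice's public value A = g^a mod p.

Step 1: A = g^a mod p = 5^3 mod 13.
  5^1 mod 13 = 5
  5^2 mod 13 = (5 * 5) mod 13 = 12
  5^3 mod 13 = (12 * 5) mod 13 = 8
Result: A = 8.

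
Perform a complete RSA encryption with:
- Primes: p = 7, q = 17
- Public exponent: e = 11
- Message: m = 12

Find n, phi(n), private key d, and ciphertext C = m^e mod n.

Step 1: n = 7 * 17 = 119.
Step 2: phi(n) = (7-1)(17-1) = 6 * 16 = 96.
Step 3: Find d = 11^(-1) mod 96 = 35.
  Verify: 11 * 35 = 385 = 1 (mod 96).
Step 4: C = 12^11 mod 119 = 108.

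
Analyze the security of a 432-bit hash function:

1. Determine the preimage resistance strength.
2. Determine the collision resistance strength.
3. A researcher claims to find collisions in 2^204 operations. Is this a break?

Step 1: Preimage resistance requires brute-force of 2^432 operations.
Step 2: Collision resistance (birthday bound) = 2^(432/2) = 2^216.
Step 3: The claimed attack costs 2^204 operations.
Step 4: Since 2^204 < 2^216, the claimed attack beats the generic birthday bound, so collision resistance is broken.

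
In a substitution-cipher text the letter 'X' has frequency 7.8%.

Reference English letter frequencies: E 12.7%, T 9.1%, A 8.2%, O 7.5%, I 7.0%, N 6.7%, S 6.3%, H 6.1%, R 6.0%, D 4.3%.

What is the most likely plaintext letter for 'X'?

Step 1: The observed frequency is 7.8%.
Step 2: Compare with English frequencies:
  E: 12.7% (difference: 4.9%)
  T: 9.1% (difference: 1.3%)
  A: 8.2% (difference: 0.4%)
  O: 7.5% (difference: 0.3%) <-- closest
  I: 7.0% (difference: 0.8%)
  N: 6.7% (difference: 1.1%)
  S: 6.3% (difference: 1.5%)
  H: 6.1% (difference: 1.7%)
  R: 6.0% (difference: 1.8%)
  D: 4.3% (difference: 3.5%)
Step 3: 'X' most likely represents 'O' (frequency 7.5%).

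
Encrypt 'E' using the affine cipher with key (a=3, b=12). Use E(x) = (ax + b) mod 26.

Step 1: Convert 'E' to number: x = 4.
Step 2: E(4) = (3 * 4 + 12) mod 26 = 24 mod 26 = 24.
Step 3: Convert 24 back to letter: Y.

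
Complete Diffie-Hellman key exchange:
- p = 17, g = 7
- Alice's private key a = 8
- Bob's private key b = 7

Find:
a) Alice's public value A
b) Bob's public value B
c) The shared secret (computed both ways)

Step 1: A = g^a mod p = 7^8 mod 17 = 16.
Step 2: B = g^b mod p = 7^7 mod 17 = 12.
Step 3: Alice computes s = B^a mod p = 12^8 mod 17 = 16.
Step 4: Bob computes s = A^b mod p = 16^7 mod 17 = 16.
Both sides agree: shared secret = 16.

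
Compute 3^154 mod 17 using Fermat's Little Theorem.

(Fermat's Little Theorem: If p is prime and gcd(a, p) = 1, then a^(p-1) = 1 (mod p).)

Step 1: Since 17 is prime, by Fermat's Little Theorem: 3^16 = 1 (mod 17).
Step 2: Reduce exponent: 154 mod 16 = 10.
Step 3: So 3^154 = 3^10 (mod 17).
Step 4: 3^10 mod 17 = 8.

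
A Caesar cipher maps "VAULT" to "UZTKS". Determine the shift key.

Step 1: Compare first letters: V (position 21) -> U (position 20).
Step 2: Shift = (20 - 21) mod 26 = 25.
The shift value is 25.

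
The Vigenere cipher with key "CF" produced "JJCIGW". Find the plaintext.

Step 1: Extend key: CFCFCF
Step 2: Decrypt each letter (c - k) mod 26:
  J(9) - C(2) = (9-2) mod 26 = 7 = H
  J(9) - F(5) = (9-5) mod 26 = 4 = E
  C(2) - C(2) = (2-2) mod 26 = 0 = A
  I(8) - F(5) = (8-5) mod 26 = 3 = D
  G(6) - C(2) = (6-2) mod 26 = 4 = E
  W(22) - F(5) = (22-5) mod 26 = 17 = R
Plaintext: HEADER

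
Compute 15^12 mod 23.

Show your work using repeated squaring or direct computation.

Step 1: Compute 15^12 mod 23 step by step, reducing modulo 23 at each step.
  15^1 mod 23 = 15
  15^2 mod 23 = (15 * 15) mod 23 = 18
  15^3 mod 23 = (18 * 15) mod 23 = 17
  15^4 mod 23 = (17 * 15) mod 23 = 2
  15^5 mod 23 = (2 * 15) mod 23 = 7
  15^6 mod 23 = (7 * 15) mod 23 = 13
  15^7 mod 23 = (13 * 15) mod 23 = 11
  15^8 mod 23 = (11 * 15) mod 23 = 4
  15^9 mod 23 = (4 * 15) mod 23 = 14
  15^10 mod 23 = (14 * 15) mod 23 = 3
  15^11 mod 23 = (3 * 15) mod 23 = 22
  15^12 mod 23 = (22 * 15) mod 23 = 8
Step 2: Result = 8.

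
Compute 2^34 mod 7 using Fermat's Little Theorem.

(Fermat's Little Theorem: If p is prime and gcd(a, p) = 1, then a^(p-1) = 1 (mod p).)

Step 1: Since 7 is prime, by Fermat's Little Theorem: 2^6 = 1 (mod 7).
Step 2: Reduce exponent: 34 mod 6 = 4.
Step 3: So 2^34 = 2^4 (mod 7).
Step 4: 2^4 mod 7 = 2.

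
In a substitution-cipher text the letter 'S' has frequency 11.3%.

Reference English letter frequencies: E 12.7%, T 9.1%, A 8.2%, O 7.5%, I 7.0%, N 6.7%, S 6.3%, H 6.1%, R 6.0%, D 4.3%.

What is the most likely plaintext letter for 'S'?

Step 1: The observed frequency is 11.3%.
Step 2: Compare with English frequencies:
  E: 12.7% (difference: 1.4%) <-- closest
  T: 9.1% (difference: 2.2%)
  A: 8.2% (difference: 3.1%)
  O: 7.5% (difference: 3.8%)
  I: 7.0% (difference: 4.3%)
  N: 6.7% (difference: 4.6%)
  S: 6.3% (difference: 5.0%)
  H: 6.1% (difference: 5.2%)
  R: 6.0% (difference: 5.3%)
  D: 4.3% (difference: 7.0%)
Step 3: 'S' most likely represents 'E' (frequency 12.7%).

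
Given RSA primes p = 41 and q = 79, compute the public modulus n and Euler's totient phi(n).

Step 1: n = p * q = 41 * 79 = 3239.
Step 2: phi(n) = (p-1)(q-1) = 40 * 78 = 3120.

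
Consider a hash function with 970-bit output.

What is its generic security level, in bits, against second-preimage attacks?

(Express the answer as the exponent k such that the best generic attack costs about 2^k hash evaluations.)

Step 1: The hash has a 970-bit output.
Step 2: Second-preimage resistance means: given a specific input x, it should be infeasible to find a different y with h(y) = h(x).
With a 970-bit output, a generic search for a second preimage costs about 2^970 evaluations (each trial matches the fixed target with probability 2^-970).
Step 3: Security level = 970 bits.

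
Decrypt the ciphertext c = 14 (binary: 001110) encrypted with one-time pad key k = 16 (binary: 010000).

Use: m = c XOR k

Step 1: XOR ciphertext with key:
  Ciphertext: 001110
  Key:        010000
  XOR:        011110
Step 2: Plaintext = 011110 = 30 in decimal.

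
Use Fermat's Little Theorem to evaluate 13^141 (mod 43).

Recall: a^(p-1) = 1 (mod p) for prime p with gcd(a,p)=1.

Step 1: Since 43 is prime, by Fermat's Little Theorem: 13^42 = 1 (mod 43).
Step 2: Reduce exponent: 141 mod 42 = 15.
Step 3: So 13^141 = 13^15 (mod 43).
Step 4: 13^15 mod 43 = 35.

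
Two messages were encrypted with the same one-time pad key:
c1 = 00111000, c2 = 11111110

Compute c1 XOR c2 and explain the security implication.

Step 1: c1 XOR c2 = (m1 XOR k) XOR (m2 XOR k).
Step 2: By XOR associativity/commutativity: = m1 XOR m2 XOR k XOR k = m1 XOR m2.
Step 3: 00111000 XOR 11111110 = 11000110 = 198.
Step 4: The key cancels out! An attacker learns m1 XOR m2 = 198, revealing the relationship between plaintexts.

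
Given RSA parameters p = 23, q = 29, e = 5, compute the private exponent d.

Step 1: n = 23 * 29 = 667.
Step 2: phi(n) = 22 * 28 = 616.
Step 3: Find d such that 5 * d = 1 (mod 616).
Step 4: d = 5^(-1) mod 616 = 493.
Verification: 5 * 493 = 2465 = 4 * 616 + 1.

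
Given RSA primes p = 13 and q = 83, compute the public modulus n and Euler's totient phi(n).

Step 1: n = p * q = 13 * 83 = 1079.
Step 2: phi(n) = (p-1)(q-1) = 12 * 82 = 984.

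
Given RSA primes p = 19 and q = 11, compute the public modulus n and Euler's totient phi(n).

Step 1: n = p * q = 19 * 11 = 209.
Step 2: phi(n) = (p-1)(q-1) = 18 * 10 = 180.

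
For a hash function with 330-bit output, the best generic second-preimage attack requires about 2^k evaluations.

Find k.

Step 1: The hash has a 330-bit output.
Step 2: Second-preimage resistance means: given a specific input x, it should be infeasible to find a different y with h(y) = h(x).
With a 330-bit output, a generic search for a second preimage costs about 2^330 evaluations (each trial matches the fixed target with probability 2^-330).
Step 3: Security level = 330 bits.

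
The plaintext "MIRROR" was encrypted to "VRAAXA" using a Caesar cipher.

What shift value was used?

Step 1: Compare first letters: M (position 12) -> V (position 21).
Step 2: Shift = (21 - 12) mod 26 = 9.
The shift value is 9.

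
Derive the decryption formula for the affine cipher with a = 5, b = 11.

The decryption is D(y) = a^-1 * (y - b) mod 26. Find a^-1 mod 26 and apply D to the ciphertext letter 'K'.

Step 1: Find a^-1, the modular inverse of 5 mod 26.
Step 2: We need 5 * a^-1 = 1 (mod 26).
Step 3: 5 * 21 = 105 = 4 * 26 + 1, so a^-1 = 21.
Step 4: D(y) = 21(y - 11) mod 26.
Step 5: Apply to 'K' (y = 10): D(10) = 21 * (10 - 11) mod 26 = 21 * -1 mod 26 = 5 -> 'F'.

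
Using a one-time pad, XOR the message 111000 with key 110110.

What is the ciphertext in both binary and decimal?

Step 1: Write out the XOR operation bit by bit:
  Message: 111000
  Key:     110110
  XOR:     001110
Step 2: Convert to decimal: 001110 = 14.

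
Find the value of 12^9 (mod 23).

Step 1: Compute 12^9 mod 23 step by step, reducing modulo 23 at each step.
  12^1 mod 23 = 12
  12^2 mod 23 = (12 * 12) mod 23 = 6
  12^3 mod 23 = (6 * 12) mod 23 = 3
  12^4 mod 23 = (3 * 12) mod 23 = 13
  12^5 mod 23 = (13 * 12) mod 23 = 18
  12^6 mod 23 = (18 * 12) mod 23 = 9
  12^7 mod 23 = (9 * 12) mod 23 = 16
  12^8 mod 23 = (16 * 12) mod 23 = 8
  12^9 mod 23 = (8 * 12) mod 23 = 4
Step 2: Result = 4.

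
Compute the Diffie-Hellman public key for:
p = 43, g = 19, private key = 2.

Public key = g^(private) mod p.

Step 1: A = g^a mod p = 19^2 mod 43.
  19^1 mod 43 = 19
  19^2 mod 43 = (19 * 19) mod 43 = 17
Result: A = 17.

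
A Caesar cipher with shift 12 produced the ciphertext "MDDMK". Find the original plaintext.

Step 1: Reverse the shift by subtracting 12 from each letter position.
  M (position 12) -> position (12-12) mod 26 = 0 -> A
  D (position 3) -> position (3-12) mod 26 = 17 -> R
  D (position 3) -> position (3-12) mod 26 = 17 -> R
  M (position 12) -> position (12-12) mod 26 = 0 -> A
  K (position 10) -> position (10-12) mod 26 = 24 -> Y
Decrypted message: ARRAY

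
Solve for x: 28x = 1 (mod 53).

Step 1: We need x such that 28 * x = 1 (mod 53).
Step 2: Using the extended Euclidean algorithm or trial:
  28 * 36 = 1008 = 19 * 53 + 1.
Step 3: Since 1008 mod 53 = 1, the inverse is x = 36.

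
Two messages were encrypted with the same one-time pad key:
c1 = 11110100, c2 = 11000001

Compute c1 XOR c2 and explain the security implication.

Step 1: c1 XOR c2 = (m1 XOR k) XOR (m2 XOR k).
Step 2: By XOR associativity/commutativity: = m1 XOR m2 XOR k XOR k = m1 XOR m2.
Step 3: 11110100 XOR 11000001 = 00110101 = 53.
Step 4: The key cancels out! An attacker learns m1 XOR m2 = 53, revealing the relationship between plaintexts.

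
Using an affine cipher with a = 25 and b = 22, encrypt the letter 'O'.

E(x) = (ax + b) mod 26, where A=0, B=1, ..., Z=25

Step 1: Convert 'O' to number: x = 14.
Step 2: E(14) = (25 * 14 + 22) mod 26 = 372 mod 26 = 8.
Step 3: Convert 8 back to letter: I.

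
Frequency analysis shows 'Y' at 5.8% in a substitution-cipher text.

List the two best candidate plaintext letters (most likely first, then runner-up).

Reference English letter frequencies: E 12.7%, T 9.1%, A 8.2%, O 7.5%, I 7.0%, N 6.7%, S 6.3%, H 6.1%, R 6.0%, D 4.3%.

Step 1: Observed frequency of 'Y' is 5.8%.
Step 2: Compute distances to each reference frequency and sort:
  R (6.0%): difference = 0.2% <-- BEST
  H (6.1%): difference = 0.3% <-- RUNNER-UP
  S (6.3%): difference = 0.5%
  N (6.7%): difference = 0.9%
  I (7.0%): difference = 1.2%
Step 3: Most likely is 'R' (6.0%, diff 0.2%); second most likely is 'H' (6.1%, diff 0.3%).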